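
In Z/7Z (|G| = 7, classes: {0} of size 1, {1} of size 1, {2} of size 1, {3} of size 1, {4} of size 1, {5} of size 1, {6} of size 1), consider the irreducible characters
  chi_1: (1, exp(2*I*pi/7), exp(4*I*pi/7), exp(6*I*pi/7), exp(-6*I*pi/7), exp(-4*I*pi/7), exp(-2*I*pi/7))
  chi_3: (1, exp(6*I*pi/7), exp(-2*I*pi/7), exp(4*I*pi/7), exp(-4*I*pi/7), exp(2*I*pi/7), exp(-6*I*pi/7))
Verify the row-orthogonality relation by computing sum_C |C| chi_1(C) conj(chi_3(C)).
Sum = 0; so <chi_1, chi_3> = 0 (distinct irreducibles are orthogonal).

Proof sketch: Compute term by term over conjugacy classes (|C| * chi_1(C) * conj(chi_3(C))):
  1*(1)*conj(1) + 1*(exp(2*I*pi/7))*conj(exp(6*I*pi/7)) + 1*(exp(4*I*pi/7))*conj(exp(-2*I*pi/7)) + 1*(exp(6*I*pi/7))*conj(exp(4*I*pi/7)) + 1*(exp(-6*I*pi/7))*conj(exp(-4*I*pi/7)) + 1*(exp(-4*I*pi/7))*conj(exp(2*I*pi/7)) + 1*(exp(-2*I*pi/7))*conj(exp(-6*I*pi/7))
  = (1) + (exp(-4*I*pi/7)) + (exp(6*I*pi/7)) + (exp(2*I*pi/7)) + (exp(-2*I*pi/7)) + (exp(-6*I*pi/7)) + (exp(4*I*pi/7))
  = 0.
(Exp terms are combined using exp(i*s)*conj(exp(i*t)) = exp(i*(s-t)), and sums of them are collapsed using the identity that for every m > 1 the m distinct m-th roots of unity sum to 0, e.g. 1 + exp(2*I*pi/3) + exp(-2*I*pi/3) = 0.)
Dividing by |G| = 7 gives 0/7 = 0, matching the row-orthogonality relation <chi_1, chi_3> = [chi_1 = chi_3].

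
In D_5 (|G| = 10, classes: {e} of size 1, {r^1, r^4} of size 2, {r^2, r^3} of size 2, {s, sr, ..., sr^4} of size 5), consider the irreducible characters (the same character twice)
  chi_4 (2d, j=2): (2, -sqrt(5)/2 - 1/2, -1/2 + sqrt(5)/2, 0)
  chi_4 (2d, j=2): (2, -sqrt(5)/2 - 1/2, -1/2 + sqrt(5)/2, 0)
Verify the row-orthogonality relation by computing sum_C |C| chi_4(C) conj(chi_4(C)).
Sum = 10 = |G| = 10; so <chi_4, chi_4> = 1 (norm-1 confirms irreducibility).

Solution. Compute term by term over conjugacy classes (|C| * chi_4(C) * conj(chi_4(C))):
  1*(2)*conj(2) + 2*(-sqrt(5)/2 - 1/2)*conj(-sqrt(5)/2 - 1/2) + 2*(-1/2 + sqrt(5)/2)*conj(-1/2 + sqrt(5)/2) + 5*(0)*conj(0)
  = (4) + (sqrt(5) + 3) + (3 - sqrt(5)) + (0)
  = 10.
Dividing by |G| = 10 gives 10/10 = 1, matching the row-orthogonality relation <chi_4, chi_4> = [chi_4 = chi_4].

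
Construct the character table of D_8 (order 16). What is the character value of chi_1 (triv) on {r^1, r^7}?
Conjugacy classes: {e} of size 1, {r^4} of size 1, {r^1, r^7} of size 2, {r^2, r^6} of size 2, {r^3, r^5} of size 2, {s, sr^2, ...} of size 4, {sr, sr^3, ...} of size 4.
Character table:
  irrep \ class              {e} (size 1)  {r^4} (size 1)  {r^1, r^7} (size 2)  {r^2, r^6} (size 2)  {r^3, r^5} (size 2)  {s, sr^2, ...} (size 4)  {sr, sr^3, ...} (size 4)
  chi_1 (triv)               1             1               1                    1                    1                    1                        1                       
  chi_2 (sign: r->1, s->-1)  1             1               1                    1                    1                    -1                       -1                      
  chi_3 (r->-1, s->1)        1             1               -1                   1                    -1                   1                        -1                      
  chi_4 (r->-1, s->-1)       1             1               -1                   1                    -1                   -1                       1                       
  chi_5 (2d, j=1)            2             -2              sqrt(2)              0                    -sqrt(2)             0                        0                       
  chi_6 (2d, j=2)            2             2               0                    -2                   0                    0                        0                       
  chi_7 (2d, j=3)            2             -2              -sqrt(2)             0                    sqrt(2)              0                        0                       

Spot check: chi_1 (triv) on {r^1, r^7} = 1.

D_8 has order 2*8 = 16 with 7 conjugacy classes, hence 7 irreducibles. Sum of squared dims 1 + 1 + 1 + 1 + 4 + 4 + 4 = 16 = |G|. Linear characters come from the abelianisation; the 2-dimensional irreps have character r^k -> 2*cos(2*pi*j*k/8), reflections -> 0.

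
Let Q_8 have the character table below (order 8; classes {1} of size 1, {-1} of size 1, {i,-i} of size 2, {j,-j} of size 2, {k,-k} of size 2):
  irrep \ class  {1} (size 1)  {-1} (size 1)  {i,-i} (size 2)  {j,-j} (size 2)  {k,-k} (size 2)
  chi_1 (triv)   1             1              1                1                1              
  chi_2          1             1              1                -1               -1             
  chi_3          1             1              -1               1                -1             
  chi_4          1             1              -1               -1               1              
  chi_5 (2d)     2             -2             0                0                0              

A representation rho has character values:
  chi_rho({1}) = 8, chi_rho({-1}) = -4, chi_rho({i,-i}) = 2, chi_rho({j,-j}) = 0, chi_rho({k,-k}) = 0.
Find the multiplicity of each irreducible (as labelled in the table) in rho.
Multiplicities: chi_1: 1, chi_2: 1, chi_3: 0, chi_4: 0, chi_5: 3.

Why: Use <chi_rho, chi> = (1/|G|) sum_C |C| * chi_rho(C) * conj(chi(C)) with |G| = 8 for each irreducible chi in the table:
  <chi_rho, chi_1> = (1/8)[1*(8)*conj(1) + 1*(-4)*conj(1) + 2*(2)*conj(1) + 2*(0)*conj(1) + 2*(0)*conj(1)]
      = (1/8)[(8) + (-4) + (4) + (0) + (0)] = 8/8 = 1
  <chi_rho, chi_2> = (1/8)[1*(8)*conj(1) + 1*(-4)*conj(1) + 2*(2)*conj(1) + 2*(0)*conj(-1) + 2*(0)*conj(-1)]
      = (1/8)[(8) + (-4) + (4) + (0) + (0)] = 8/8 = 1
  <chi_rho, chi_3> = (1/8)[1*(8)*conj(1) + 1*(-4)*conj(1) + 2*(2)*conj(-1) + 2*(0)*conj(1) + 2*(0)*conj(-1)]
      = (1/8)[(8) + (-4) + (-4) + (0) + (0)] = 0/8 = 0
  <chi_rho, chi_4> = (1/8)[1*(8)*conj(1) + 1*(-4)*conj(1) + 2*(2)*conj(-1) + 2*(0)*conj(-1) + 2*(0)*conj(1)]
      = (1/8)[(8) + (-4) + (-4) + (0) + (0)] = 0/8 = 0
  <chi_rho, chi_5> = (1/8)[1*(8)*conj(2) + 1*(-4)*conj(-2) + 2*(2)*conj(0) + 2*(0)*conj(0) + 2*(0)*conj(0)]
      = (1/8)[(16) + (8) + (0) + (0) + (0)] = 24/8 = 3
Dimension check: dim(rho) = sum (mult * dim) = 1*1 + 1*1 + 0*1 + 0*1 + 3*2 = 8 = chi_rho(e) = 8.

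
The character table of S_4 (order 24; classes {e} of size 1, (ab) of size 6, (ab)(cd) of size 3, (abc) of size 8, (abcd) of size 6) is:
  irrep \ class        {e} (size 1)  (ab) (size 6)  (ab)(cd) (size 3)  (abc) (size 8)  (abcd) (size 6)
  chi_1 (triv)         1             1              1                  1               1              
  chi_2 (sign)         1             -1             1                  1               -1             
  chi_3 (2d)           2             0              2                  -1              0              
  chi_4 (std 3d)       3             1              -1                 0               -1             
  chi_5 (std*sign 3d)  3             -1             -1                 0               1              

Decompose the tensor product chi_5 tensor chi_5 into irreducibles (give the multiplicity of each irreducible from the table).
chi_5 tensor chi_5 = chi_1 + chi_3 + chi_4 + chi_5 (all other irreducibles have multiplicity 0).

Solution. The character of a tensor product is the pointwise product (chi_5 * chi_5)(C) = chi_5(C) * chi_5(C):
  {e}: (3)*(3), (ab): (-1)*(-1), (ab)(cd): (-1)*(-1), (abc): (0)*(0), (abcd): (1)*(1)
so (chi_5 * chi_5) takes values
  {e} -> 9, (ab) -> 1, (ab)(cd) -> 1, (abc) -> 0, (abcd) -> 1.
Now take the inner product of this character with each irreducible chi from the table, <chi_5*chi_5, chi> = (1/24) sum_C |C| (chi_5*chi_5)(C) conj(chi(C)):
  <chi_5*chi_5, chi_1> = (1/24)[1*(9)*conj(1) + 6*(1)*conj(1) + 3*(1)*conj(1) + 8*(0)*conj(1) + 6*(1)*conj(1)]
      = (1/24)[(9) + (6) + (3) + (0) + (6)] = 24/24 = 1
  <chi_5*chi_5, chi_2> = (1/24)[1*(9)*conj(1) + 6*(1)*conj(-1) + 3*(1)*conj(1) + 8*(0)*conj(1) + 6*(1)*conj(-1)]
      = (1/24)[(9) + (-6) + (3) + (0) + (-6)] = 0/24 = 0
  <chi_5*chi_5, chi_3> = (1/24)[1*(9)*conj(2) + 6*(1)*conj(0) + 3*(1)*conj(2) + 8*(0)*conj(-1) + 6*(1)*conj(0)]
      = (1/24)[(18) + (0) + (6) + (0) + (0)] = 24/24 = 1
  <chi_5*chi_5, chi_4> = (1/24)[1*(9)*conj(3) + 6*(1)*conj(1) + 3*(1)*conj(-1) + 8*(0)*conj(0) + 6*(1)*conj(-1)]
      = (1/24)[(27) + (6) + (-3) + (0) + (-6)] = 24/24 = 1
  <chi_5*chi_5, chi_5> = (1/24)[1*(9)*conj(3) + 6*(1)*conj(-1) + 3*(1)*conj(-1) + 8*(0)*conj(0) + 6*(1)*conj(1)]
      = (1/24)[(27) + (-6) + (-3) + (0) + (6)] = 24/24 = 1
Hence the multiplicities are chi_1: 1, chi_3: 1, chi_4: 1, chi_5: 1. Dimension check: dim(chi_5)*dim(chi_5) = 3*3 = 9 and sum (mult * dim) = 1*1 + 1*2 + 1*3 + 1*3 = 9.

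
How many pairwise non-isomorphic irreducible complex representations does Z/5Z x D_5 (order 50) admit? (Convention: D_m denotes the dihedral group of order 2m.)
20

Justification: The number of irreducible complex representations of a finite group equals its number of conjugacy classes. For a direct product, #classes(G x H) = #classes(G) * #classes(H). Z/5Z has 5 classes (abelian), D_5 has 4 classes, so 5 * 4 = 20, so Z/5Z x D_5 (order 50) has exactly 20 irreducible complex representations.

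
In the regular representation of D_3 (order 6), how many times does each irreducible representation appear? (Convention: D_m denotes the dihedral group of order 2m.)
Each irreducible V_i of dimension d_i appears with multiplicity d_i, i.e. rho_reg = (direct sum over all irreducibles V_i) d_i V_i. The irreducible dimensions for D_3 are 1, 1, 2: 2 irreducibles of dimension 1, each with multiplicity 1; 1 irreducible of dimension 2, with multiplicity 2. Total dimension 2*1*1 + 1*2*2 = 6 = |G|.

Derivation: General theorem: in the regular representation of a finite group G, each irreducible appears with multiplicity equal to its dimension. Check: dim(rho_reg) = sum d_i^2 = 1 + 1 + 4 = 6 = |G|.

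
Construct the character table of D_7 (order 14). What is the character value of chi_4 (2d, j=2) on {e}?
Conjugacy classes: {e} of size 1, {r^1, r^6} of size 2, {r^2, r^5} of size 2, {r^3, r^4} of size 2, {s, sr, ..., sr^6} of size 7.
Character table:
  irrep \ class              {e} (size 1)  {r^1, r^6} (size 2)  {r^2, r^5} (size 2)  {r^3, r^4} (size 2)  {s, sr, ..., sr^6} (size 7)
  chi_1 (triv)               1             1                    1                    1                    1                          
  chi_2 (sign: r->1, s->-1)  1             1                    1                    1                    -1                         
  chi_3 (2d, j=1)            2             2*cos(2*pi/7)        -2*cos(3*pi/7)       -2*cos(pi/7)         0                          
  chi_4 (2d, j=2)            2             -2*cos(3*pi/7)       -2*cos(pi/7)         2*cos(2*pi/7)        0                          
  chi_5 (2d, j=3)            2             -2*cos(pi/7)         2*cos(2*pi/7)        -2*cos(3*pi/7)       0                          

Spot check: chi_4 (2d, j=2) on {e} = 2.

Working: D_7 has order 2*7 = 14 with 5 conjugacy classes, hence 5 irreducibles. Sum of squared dims 1 + 1 + 4 + 4 + 4 = 14 = |G|. Linear characters come from the abelianisation; the 2-dimensional irreps have character r^k -> 2*cos(2*pi*j*k/7), reflections -> 0.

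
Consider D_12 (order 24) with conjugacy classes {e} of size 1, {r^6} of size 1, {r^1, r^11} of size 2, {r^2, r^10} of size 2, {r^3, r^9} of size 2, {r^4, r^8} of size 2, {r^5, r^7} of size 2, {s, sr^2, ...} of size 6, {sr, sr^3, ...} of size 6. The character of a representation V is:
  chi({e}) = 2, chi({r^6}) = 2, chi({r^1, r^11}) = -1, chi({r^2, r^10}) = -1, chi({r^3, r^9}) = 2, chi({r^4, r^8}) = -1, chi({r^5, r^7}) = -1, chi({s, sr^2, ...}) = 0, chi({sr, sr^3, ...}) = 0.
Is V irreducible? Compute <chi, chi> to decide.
Irreducible: <chi, chi> = 1.

<chi, chi> = (1/|G|) sum_C |C| * |chi(C)|^2 = (1/24)[1*|2|^2 + 1*|2|^2 + 2*|-1|^2 + 2*|-1|^2 + 2*|2|^2 + 2*|-1|^2 + 2*|-1|^2 + 6*|0|^2 + 6*|0|^2]
  = (1/24)[(4) + (4) + (2) + (2) + (8) + (2) + (2) + (0) + (0)] = 24/24 = 1.
A character is irreducible iff <chi, chi> = 1, so this representation is irreducible.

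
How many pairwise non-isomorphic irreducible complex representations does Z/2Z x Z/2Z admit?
4

Proof sketch: The number of irreducible complex representations of a finite group equals its number of conjugacy classes. Z/2Z x Z/2Z is abelian of order 4, so every element is its own conjugacy class: 4 classes, so Z/2Z x Z/2Z (order 4) has exactly 4 irreducible complex representations.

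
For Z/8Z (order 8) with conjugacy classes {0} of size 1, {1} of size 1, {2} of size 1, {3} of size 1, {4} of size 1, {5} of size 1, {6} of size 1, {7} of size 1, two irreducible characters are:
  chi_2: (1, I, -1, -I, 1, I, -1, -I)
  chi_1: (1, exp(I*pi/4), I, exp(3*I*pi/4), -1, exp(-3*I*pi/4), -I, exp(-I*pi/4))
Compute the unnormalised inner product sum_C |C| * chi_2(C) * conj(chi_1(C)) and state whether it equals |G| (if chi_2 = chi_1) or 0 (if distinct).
Sum = 0; so <chi_2, chi_1> = 0 (distinct irreducibles are orthogonal).

Compute term by term over conjugacy classes (|C| * chi_2(C) * conj(chi_1(C))):
  1*(1)*conj(1) + 1*(I)*conj(exp(I*pi/4)) + 1*(-1)*conj(I) + 1*(-I)*conj(exp(3*I*pi/4)) + 1*(1)*conj(-1) + 1*(I)*conj(exp(-3*I*pi/4)) + 1*(-1)*conj(-I) + 1*(-I)*conj(exp(-I*pi/4))
  = (1) + (exp(I*pi/4)) + (I) + (-exp(-I*pi/4)) + (-1) + (exp(-3*I*pi/4)) + (-I) + (-exp(3*I*pi/4))
  = 0.
(Exp terms are combined using exp(i*s)*conj(exp(i*t)) = exp(i*(s-t)), and sums of them are collapsed using the identity that for every m > 1 the m distinct m-th roots of unity sum to 0, e.g. 1 + exp(2*I*pi/3) + exp(-2*I*pi/3) = 0.)
Dividing by |G| = 8 gives 0/8 = 0, matching the row-orthogonality relation <chi_2, chi_1> = [chi_2 = chi_1].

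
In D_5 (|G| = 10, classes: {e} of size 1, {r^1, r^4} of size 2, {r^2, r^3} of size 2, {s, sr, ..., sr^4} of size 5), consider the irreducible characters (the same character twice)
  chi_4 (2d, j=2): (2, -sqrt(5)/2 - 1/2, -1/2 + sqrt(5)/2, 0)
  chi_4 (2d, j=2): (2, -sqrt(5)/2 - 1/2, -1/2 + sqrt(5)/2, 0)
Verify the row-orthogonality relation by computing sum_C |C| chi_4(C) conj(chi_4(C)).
Sum = 10 = |G| = 10; so <chi_4, chi_4> = 1 (norm-1 confirms irreducibility).

Derivation: Compute term by term over conjugacy classes (|C| * chi_4(C) * conj(chi_4(C))):
  1*(2)*conj(2) + 2*(-sqrt(5)/2 - 1/2)*conj(-sqrt(5)/2 - 1/2) + 2*(-1/2 + sqrt(5)/2)*conj(-1/2 + sqrt(5)/2) + 5*(0)*conj(0)
  = (4) + (sqrt(5) + 3) + (3 - sqrt(5)) + (0)
  = 10.
Dividing by |G| = 10 gives 10/10 = 1, matching the row-orthogonality relation <chi_4, chi_4> = [chi_4 = chi_4].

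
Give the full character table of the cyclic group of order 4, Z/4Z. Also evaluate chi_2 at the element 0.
Character table of Z/4Z (irreps indexed chi_0,...,chi_3 with chi_k(m) = zeta_4^(k*m), zeta_4 = exp(2*pi*i/4)):
  irrep \ class  {0} (size 1)  {1} (size 1)  {2} (size 1)  {3} (size 1)
  chi_0          1             1             1             1           
  chi_1          1             I             -1            -I          
  chi_2          1             -1            1             -1          
  chi_3          1             -I            -1            I           

Spot check: chi_2(0) = zeta_4^(2*0) = zeta_4^0 = 1.

Why: Z/4Z is abelian, so all 4 irreducible complex representations are 1-dimensional. They are given by chi_k(m) = zeta_4^(k*m) for k = 0,...,3. Row orthogonality: sum_m chi_k(m) conj(chi_l(m)) = 4 * [k = l].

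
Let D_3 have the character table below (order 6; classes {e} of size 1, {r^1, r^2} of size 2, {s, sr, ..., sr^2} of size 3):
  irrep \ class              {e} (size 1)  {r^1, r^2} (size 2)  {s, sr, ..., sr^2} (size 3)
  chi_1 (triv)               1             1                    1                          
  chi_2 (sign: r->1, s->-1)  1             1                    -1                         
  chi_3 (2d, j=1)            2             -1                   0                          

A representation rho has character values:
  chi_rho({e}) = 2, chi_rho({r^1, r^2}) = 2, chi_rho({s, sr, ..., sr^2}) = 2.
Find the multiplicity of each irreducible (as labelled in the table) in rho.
Multiplicities: chi_1: 2, chi_2: 0, chi_3: 0.

Proof sketch: Use <chi_rho, chi> = (1/|G|) sum_C |C| * chi_rho(C) * conj(chi(C)) with |G| = 6 for each irreducible chi in the table:
  <chi_rho, chi_1> = (1/6)[1*(2)*conj(1) + 2*(2)*conj(1) + 3*(2)*conj(1)]
      = (1/6)[(2) + (4) + (6)] = 12/6 = 2
  <chi_rho, chi_2> = (1/6)[1*(2)*conj(1) + 2*(2)*conj(1) + 3*(2)*conj(-1)]
      = (1/6)[(2) + (4) + (-6)] = 0/6 = 0
  <chi_rho, chi_3> = (1/6)[1*(2)*conj(2) + 2*(2)*conj(-1) + 3*(2)*conj(0)]
      = (1/6)[(4) + (-4) + (0)] = 0/6 = 0
Dimension check: dim(rho) = sum (mult * dim) = 2*1 + 0*1 + 0*2 = 2 = chi_rho(e) = 2.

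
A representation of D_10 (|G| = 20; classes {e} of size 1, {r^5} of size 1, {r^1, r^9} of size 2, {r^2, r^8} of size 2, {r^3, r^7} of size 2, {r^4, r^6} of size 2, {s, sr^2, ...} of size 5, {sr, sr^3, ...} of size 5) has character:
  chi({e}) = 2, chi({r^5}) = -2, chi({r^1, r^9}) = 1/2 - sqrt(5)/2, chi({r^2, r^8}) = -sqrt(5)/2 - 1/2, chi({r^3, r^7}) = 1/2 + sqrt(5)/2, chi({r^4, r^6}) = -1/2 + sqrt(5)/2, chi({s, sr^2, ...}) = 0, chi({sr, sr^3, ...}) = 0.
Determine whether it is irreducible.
Irreducible: <chi, chi> = 1.

Proof sketch: <chi, chi> = (1/|G|) sum_C |C| * |chi(C)|^2 = (1/20)[1*|2|^2 + 1*|-2|^2 + 2*|1/2 - sqrt(5)/2|^2 + 2*|-sqrt(5)/2 - 1/2|^2 + 2*|1/2 + sqrt(5)/2|^2 + 2*|-1/2 + sqrt(5)/2|^2 + 5*|0|^2 + 5*|0|^2]
  = (1/20)[(4) + (4) + (3 - sqrt(5)) + (sqrt(5) + 3) + (sqrt(5) + 3) + (3 - sqrt(5)) + (0) + (0)] = 20/20 = 1.
A character is irreducible iff <chi, chi> = 1, so this representation is irreducible.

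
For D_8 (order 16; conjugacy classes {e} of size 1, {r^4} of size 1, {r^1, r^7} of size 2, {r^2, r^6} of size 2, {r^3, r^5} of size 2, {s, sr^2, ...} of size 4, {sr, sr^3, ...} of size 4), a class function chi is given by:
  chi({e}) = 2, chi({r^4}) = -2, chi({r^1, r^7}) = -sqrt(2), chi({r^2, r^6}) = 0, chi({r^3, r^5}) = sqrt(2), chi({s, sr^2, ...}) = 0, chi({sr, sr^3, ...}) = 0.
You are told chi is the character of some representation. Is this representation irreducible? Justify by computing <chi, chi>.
Irreducible: <chi, chi> = 1.

Solution. <chi, chi> = (1/|G|) sum_C |C| * |chi(C)|^2 = (1/16)[1*|2|^2 + 1*|-2|^2 + 2*|-sqrt(2)|^2 + 2*|0|^2 + 2*|sqrt(2)|^2 + 4*|0|^2 + 4*|0|^2]
  = (1/16)[(4) + (4) + (4) + (0) + (4) + (0) + (0)] = 16/16 = 1.
A character is irreducible iff <chi, chi> = 1, so this representation is irreducible.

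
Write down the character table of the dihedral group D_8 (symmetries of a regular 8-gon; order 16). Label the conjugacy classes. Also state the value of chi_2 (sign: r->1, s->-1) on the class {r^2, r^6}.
Conjugacy classes: {e} of size 1, {r^4} of size 1, {r^1, r^7} of size 2, {r^2, r^6} of size 2, {r^3, r^5} of size 2, {s, sr^2, ...} of size 4, {sr, sr^3, ...} of size 4.
Character table:
  irrep \ class              {e} (size 1)  {r^4} (size 1)  {r^1, r^7} (size 2)  {r^2, r^6} (size 2)  {r^3, r^5} (size 2)  {s, sr^2, ...} (size 4)  {sr, sr^3, ...} (size 4)
  chi_1 (triv)               1             1               1                    1                    1                    1                        1                       
  chi_2 (sign: r->1, s->-1)  1             1               1                    1                    1                    -1                       -1                      
  chi_3 (r->-1, s->1)        1             1               -1                   1                    -1                   1                        -1                      
  chi_4 (r->-1, s->-1)       1             1               -1                   1                    -1                   -1                       1                       
  chi_5 (2d, j=1)            2             -2              sqrt(2)              0                    -sqrt(2)             0                        0                       
  chi_6 (2d, j=2)            2             2               0                    -2                   0                    0                        0                       
  chi_7 (2d, j=3)            2             -2              -sqrt(2)             0                    sqrt(2)              0                        0                       

Spot check: chi_2 (sign: r->1, s->-1) on {r^2, r^6} = 1.

Explanation: D_8 has order 2*8 = 16 with 7 conjugacy classes, hence 7 irreducibles. Sum of squared dims 1 + 1 + 1 + 1 + 4 + 4 + 4 = 16 = |G|. Linear characters come from the abelianisation; the 2-dimensional irreps have character r^k -> 2*cos(2*pi*j*k/8), reflections -> 0.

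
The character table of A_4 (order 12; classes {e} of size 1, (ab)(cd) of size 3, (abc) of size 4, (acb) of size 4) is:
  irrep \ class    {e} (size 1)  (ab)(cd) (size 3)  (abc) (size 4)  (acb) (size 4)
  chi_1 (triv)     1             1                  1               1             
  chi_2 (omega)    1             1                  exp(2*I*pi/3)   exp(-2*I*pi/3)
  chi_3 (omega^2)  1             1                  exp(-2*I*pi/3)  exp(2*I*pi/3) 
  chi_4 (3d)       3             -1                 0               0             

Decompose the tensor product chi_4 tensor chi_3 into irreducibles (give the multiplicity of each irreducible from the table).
chi_4 tensor chi_3 = chi_4 (all other irreducibles have multiplicity 0).

Why: The character of a tensor product is the pointwise product (chi_4 * chi_3)(C) = chi_4(C) * chi_3(C):
  {e}: (3)*(1), (ab)(cd): (-1)*(1), (abc): (0)*(exp(-2*I*pi/3)), (acb): (0)*(exp(2*I*pi/3))
so (chi_4 * chi_3) takes values
  {e} -> 3, (ab)(cd) -> -1, (abc) -> 0, (acb) -> 0.
Now take the inner product of this character with each irreducible chi from the table, <chi_4*chi_3, chi> = (1/12) sum_C |C| (chi_4*chi_3)(C) conj(chi(C)):
  <chi_4*chi_3, chi_1> = (1/12)[1*(3)*conj(1) + 3*(-1)*conj(1) + 4*(0)*conj(1) + 4*(0)*conj(1)]
      = (1/12)[(3) + (-3) + (0) + (0)] = 0/12 = 0
  <chi_4*chi_3, chi_2> = (1/12)[1*(3)*conj(1) + 3*(-1)*conj(1) + 4*(0)*conj(exp(2*I*pi/3)) + 4*(0)*conj(exp(-2*I*pi/3))]
      = (1/12)[(3) + (-3) + (0) + (0)] = 0/12 = 0
  <chi_4*chi_3, chi_3> = (1/12)[1*(3)*conj(1) + 3*(-1)*conj(1) + 4*(0)*conj(exp(-2*I*pi/3)) + 4*(0)*conj(exp(2*I*pi/3))]
      = (1/12)[(3) + (-3) + (0) + (0)] = 0/12 = 0
  <chi_4*chi_3, chi_4> = (1/12)[1*(3)*conj(3) + 3*(-1)*conj(-1) + 4*(0)*conj(0) + 4*(0)*conj(0)]
      = (1/12)[(9) + (3) + (0) + (0)] = 12/12 = 1
(Exp terms are combined using exp(i*s)*conj(exp(i*t)) = exp(i*(s-t)), and sums of them are collapsed using the identity that for every m > 1 the m distinct m-th roots of unity sum to 0, e.g. 1 + exp(2*I*pi/3) + exp(-2*I*pi/3) = 0.)
Hence the multiplicities are chi_4: 1. Dimension check: dim(chi_4)*dim(chi_3) = 3*1 = 3 and sum (mult * dim) = 1*3 = 3.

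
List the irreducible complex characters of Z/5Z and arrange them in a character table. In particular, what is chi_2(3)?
Character table of Z/5Z (irreps indexed chi_0,...,chi_4 with chi_k(m) = zeta_5^(k*m), zeta_5 = exp(2*pi*i/5)):
  irrep \ class  {0} (size 1)  {1} (size 1)    {2} (size 1)    {3} (size 1)    {4} (size 1)  
  chi_0          1             1               1               1               1             
  chi_1          1             exp(2*I*pi/5)   exp(4*I*pi/5)   exp(-4*I*pi/5)  exp(-2*I*pi/5)
  chi_2          1             exp(4*I*pi/5)   exp(-2*I*pi/5)  exp(2*I*pi/5)   exp(-4*I*pi/5)
  chi_3          1             exp(-4*I*pi/5)  exp(2*I*pi/5)   exp(-2*I*pi/5)  exp(4*I*pi/5) 
  chi_4          1             exp(-2*I*pi/5)  exp(-4*I*pi/5)  exp(4*I*pi/5)   exp(2*I*pi/5) 

Spot check: chi_2(3) = zeta_5^(2*3) = zeta_5^6 = exp(2*I*pi/5).

Details: Z/5Z is abelian, so all 5 irreducible complex representations are 1-dimensional. They are given by chi_k(m) = zeta_5^(k*m) for k = 0,...,4. Row orthogonality: sum_m chi_k(m) conj(chi_l(m)) = 5 * [k = l].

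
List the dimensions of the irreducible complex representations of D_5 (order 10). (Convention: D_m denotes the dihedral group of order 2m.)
Dimensions: 1, 1, 2, 2

Justification: There are 4 irreducibles (= number of conjugacy classes). Their dimensions d_i satisfy sum d_i^2 = |G| = 10: 1 + 1 + 4 + 4 = 10.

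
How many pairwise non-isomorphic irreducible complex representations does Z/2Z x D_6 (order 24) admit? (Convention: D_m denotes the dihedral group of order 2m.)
12

Working: The number of irreducible complex representations of a finite group equals its number of conjugacy classes. For a direct product, #classes(G x H) = #classes(G) * #classes(H). Z/2Z has 2 classes (abelian), D_6 has 6 classes, so 2 * 6 = 12, so Z/2Z x D_6 (order 24) has exactly 12 irreducible complex representations.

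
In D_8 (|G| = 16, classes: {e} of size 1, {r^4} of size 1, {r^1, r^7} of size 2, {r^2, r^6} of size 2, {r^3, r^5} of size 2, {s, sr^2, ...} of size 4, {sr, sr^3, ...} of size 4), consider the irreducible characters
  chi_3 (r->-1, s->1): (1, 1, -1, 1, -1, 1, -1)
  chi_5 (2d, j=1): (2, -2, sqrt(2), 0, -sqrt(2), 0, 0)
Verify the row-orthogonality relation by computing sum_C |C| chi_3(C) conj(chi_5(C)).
Sum = 0; so <chi_3, chi_5> = 0 (distinct irreducibles are orthogonal).

Solution. Compute term by term over conjugacy classes (|C| * chi_3(C) * conj(chi_5(C))):
  1*(1)*conj(2) + 1*(1)*conj(-2) + 2*(-1)*conj(sqrt(2)) + 2*(1)*conj(0) + 2*(-1)*conj(-sqrt(2)) + 4*(1)*conj(0) + 4*(-1)*conj(0)
  = (2) + (-2) + (-2*sqrt(2)) + (0) + (2*sqrt(2)) + (0) + (0)
  = 0.
Dividing by |G| = 16 gives 0/16 = 0, matching the row-orthogonality relation <chi_3, chi_5> = [chi_3 = chi_5].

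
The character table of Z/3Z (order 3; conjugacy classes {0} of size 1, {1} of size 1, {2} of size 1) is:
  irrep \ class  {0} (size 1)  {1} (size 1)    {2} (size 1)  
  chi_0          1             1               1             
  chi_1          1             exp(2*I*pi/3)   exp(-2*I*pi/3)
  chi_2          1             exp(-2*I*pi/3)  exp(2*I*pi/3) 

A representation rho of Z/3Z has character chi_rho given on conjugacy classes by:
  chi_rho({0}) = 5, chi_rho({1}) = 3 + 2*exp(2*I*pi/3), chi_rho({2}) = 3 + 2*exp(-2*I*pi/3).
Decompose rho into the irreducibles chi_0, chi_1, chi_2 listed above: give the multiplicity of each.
Multiplicities: chi_0: 3, chi_1: 2, chi_2: 0.

Solution. Use <chi_rho, chi> = (1/|G|) sum_C |C| * chi_rho(C) * conj(chi(C)) with |G| = 3 for each irreducible chi in the table:
  <chi_rho, chi_0> = (1/3)[1*(5)*conj(1) + 1*(3 + 2*exp(2*I*pi/3))*conj(1) + 1*(3 + 2*exp(-2*I*pi/3))*conj(1)]
      = (1/3)[(5) + (3 + 2*exp(2*I*pi/3)) + (3 + 2*exp(-2*I*pi/3))] = 9/3 = 3
  <chi_rho, chi_1> = (1/3)[1*(5)*conj(1) + 1*(3 + 2*exp(2*I*pi/3))*conj(exp(2*I*pi/3)) + 1*(3 + 2*exp(-2*I*pi/3))*conj(exp(-2*I*pi/3))]
      = (1/3)[(5) + (2 + 3*exp(-2*I*pi/3)) + (2 + 3*exp(2*I*pi/3))] = 6/3 = 2
  <chi_rho, chi_2> = (1/3)[1*(5)*conj(1) + 1*(3 + 2*exp(2*I*pi/3))*conj(exp(-2*I*pi/3)) + 1*(3 + 2*exp(-2*I*pi/3))*conj(exp(2*I*pi/3))]
      = (1/3)[(5) + (2*exp(-2*I*pi/3) + 3*exp(2*I*pi/3)) + (3*exp(-2*I*pi/3) + 2*exp(2*I*pi/3))] = 0/3 = 0
(Exp terms are combined using exp(i*s)*conj(exp(i*t)) = exp(i*(s-t)), and sums of them are collapsed using the identity that for every m > 1 the m distinct m-th roots of unity sum to 0, e.g. 1 + exp(2*I*pi/3) + exp(-2*I*pi/3) = 0.)
Dimension check: dim(rho) = sum (mult * dim) = 3*1 + 2*1 + 0*1 = 5 = chi_rho(e) = 5.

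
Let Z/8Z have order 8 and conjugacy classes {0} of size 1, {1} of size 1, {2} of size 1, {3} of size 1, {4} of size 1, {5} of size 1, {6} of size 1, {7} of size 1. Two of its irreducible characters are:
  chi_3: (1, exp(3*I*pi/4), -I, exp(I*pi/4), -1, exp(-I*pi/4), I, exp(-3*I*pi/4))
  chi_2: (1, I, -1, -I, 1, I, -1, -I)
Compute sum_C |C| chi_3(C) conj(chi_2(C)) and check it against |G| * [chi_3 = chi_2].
Sum = 0; so <chi_3, chi_2> = 0 (distinct irreducibles are orthogonal).

Solution. Compute term by term over conjugacy classes (|C| * chi_3(C) * conj(chi_2(C))):
  1*(1)*conj(1) + 1*(exp(3*I*pi/4))*conj(I) + 1*(-I)*conj(-1) + 1*(exp(I*pi/4))*conj(-I) + 1*(-1)*conj(1) + 1*(exp(-I*pi/4))*conj(I) + 1*(I)*conj(-1) + 1*(exp(-3*I*pi/4))*conj(-I)
  = (1) + (-exp(-3*I*pi/4)) + (I) + (exp(3*I*pi/4)) + (-1) + (-exp(I*pi/4)) + (-I) + (exp(-I*pi/4))
  = 0.
(Exp terms are combined using exp(i*s)*conj(exp(i*t)) = exp(i*(s-t)), and sums of them are collapsed using the identity that for every m > 1 the m distinct m-th roots of unity sum to 0, e.g. 1 + exp(2*I*pi/3) + exp(-2*I*pi/3) = 0.)
Dividing by |G| = 8 gives 0/8 = 0, matching the row-orthogonality relation <chi_3, chi_2> = [chi_3 = chi_2].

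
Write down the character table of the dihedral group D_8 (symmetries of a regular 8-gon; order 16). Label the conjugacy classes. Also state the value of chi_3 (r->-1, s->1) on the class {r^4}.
Conjugacy classes: {e} of size 1, {r^4} of size 1, {r^1, r^7} of size 2, {r^2, r^6} of size 2, {r^3, r^5} of size 2, {s, sr^2, ...} of size 4, {sr, sr^3, ...} of size 4.
Character table:
  irrep \ class              {e} (size 1)  {r^4} (size 1)  {r^1, r^7} (size 2)  {r^2, r^6} (size 2)  {r^3, r^5} (size 2)  {s, sr^2, ...} (size 4)  {sr, sr^3, ...} (size 4)
  chi_1 (triv)               1             1               1                    1                    1                    1                        1                       
  chi_2 (sign: r->1, s->-1)  1             1               1                    1                    1                    -1                       -1                      
  chi_3 (r->-1, s->1)        1             1               -1                   1                    -1                   1                        -1                      
  chi_4 (r->-1, s->-1)       1             1               -1                   1                    -1                   -1                       1                       
  chi_5 (2d, j=1)            2             -2              sqrt(2)              0                    -sqrt(2)             0                        0                       
  chi_6 (2d, j=2)            2             2               0                    -2                   0                    0                        0                       
  chi_7 (2d, j=3)            2             -2              -sqrt(2)             0                    sqrt(2)              0                        0                       

Spot check: chi_3 (r->-1, s->1) on {r^4} = 1.

D_8 has order 2*8 = 16 with 7 conjugacy classes, hence 7 irreducibles. Sum of squared dims 1 + 1 + 1 + 1 + 4 + 4 + 4 = 16 = |G|. Linear characters come from the abelianisation; the 2-dimensional irreps have character r^k -> 2*cos(2*pi*j*k/8), reflections -> 0.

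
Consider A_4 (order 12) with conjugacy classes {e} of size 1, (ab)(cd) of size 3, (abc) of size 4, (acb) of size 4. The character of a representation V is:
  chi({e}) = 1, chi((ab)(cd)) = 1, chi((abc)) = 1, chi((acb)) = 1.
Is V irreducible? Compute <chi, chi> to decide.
Irreducible: <chi, chi> = 1.

Working: <chi, chi> = (1/|G|) sum_C |C| * |chi(C)|^2 = (1/12)[1*|1|^2 + 3*|1|^2 + 4*|1|^2 + 4*|1|^2]
  = (1/12)[(1) + (3) + (4) + (4)] = 12/12 = 1.
(Exp terms are combined using exp(i*s)*conj(exp(i*t)) = exp(i*(s-t)), and sums of them are collapsed using the identity that for every m > 1 the m distinct m-th roots of unity sum to 0, e.g. 1 + exp(2*I*pi/3) + exp(-2*I*pi/3) = 0.)
A character is irreducible iff <chi, chi> = 1, so this representation is irreducible.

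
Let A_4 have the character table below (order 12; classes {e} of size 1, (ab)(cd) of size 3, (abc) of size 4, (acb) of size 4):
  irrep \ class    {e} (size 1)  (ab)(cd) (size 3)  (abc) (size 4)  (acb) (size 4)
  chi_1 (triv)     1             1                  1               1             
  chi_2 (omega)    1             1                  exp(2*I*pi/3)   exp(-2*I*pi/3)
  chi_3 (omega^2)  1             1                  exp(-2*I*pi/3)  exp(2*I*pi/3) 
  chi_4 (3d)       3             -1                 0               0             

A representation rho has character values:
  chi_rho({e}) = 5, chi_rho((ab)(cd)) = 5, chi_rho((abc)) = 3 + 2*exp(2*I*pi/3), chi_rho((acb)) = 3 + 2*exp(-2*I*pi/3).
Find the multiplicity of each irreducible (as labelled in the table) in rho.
Multiplicities: chi_1: 3, chi_2: 2, chi_3: 0, chi_4: 0.

Why: Use <chi_rho, chi> = (1/|G|) sum_C |C| * chi_rho(C) * conj(chi(C)) with |G| = 12 for each irreducible chi in the table:
  <chi_rho, chi_1> = (1/12)[1*(5)*conj(1) + 3*(5)*conj(1) + 4*(3 + 2*exp(2*I*pi/3))*conj(1) + 4*(3 + 2*exp(-2*I*pi/3))*conj(1)]
      = (1/12)[(5) + (15) + (12 + 8*exp(2*I*pi/3)) + (12 + 8*exp(-2*I*pi/3))] = 36/12 = 3
  <chi_rho, chi_2> = (1/12)[1*(5)*conj(1) + 3*(5)*conj(1) + 4*(3 + 2*exp(2*I*pi/3))*conj(exp(2*I*pi/3)) + 4*(3 + 2*exp(-2*I*pi/3))*conj(exp(-2*I*pi/3))]
      = (1/12)[(5) + (15) + (8 + 12*exp(-2*I*pi/3)) + (8 + 12*exp(2*I*pi/3))] = 24/12 = 2
  <chi_rho, chi_3> = (1/12)[1*(5)*conj(1) + 3*(5)*conj(1) + 4*(3 + 2*exp(2*I*pi/3))*conj(exp(-2*I*pi/3)) + 4*(3 + 2*exp(-2*I*pi/3))*conj(exp(2*I*pi/3))]
      = (1/12)[(5) + (15) + (8*exp(-2*I*pi/3) + 12*exp(2*I*pi/3)) + (12*exp(-2*I*pi/3) + 8*exp(2*I*pi/3))] = 0/12 = 0
  <chi_rho, chi_4> = (1/12)[1*(5)*conj(3) + 3*(5)*conj(-1) + 4*(3 + 2*exp(2*I*pi/3))*conj(0) + 4*(3 + 2*exp(-2*I*pi/3))*conj(0)]
      = (1/12)[(15) + (-15) + (0) + (0)] = 0/12 = 0
(Exp terms are combined using exp(i*s)*conj(exp(i*t)) = exp(i*(s-t)), and sums of them are collapsed using the identity that for every m > 1 the m distinct m-th roots of unity sum to 0, e.g. 1 + exp(2*I*pi/3) + exp(-2*I*pi/3) = 0.)
Dimension check: dim(rho) = sum (mult * dim) = 3*1 + 2*1 + 0*1 + 0*3 = 5 = chi_rho(e) = 5.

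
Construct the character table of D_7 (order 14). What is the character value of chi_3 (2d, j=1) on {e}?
Conjugacy classes: {e} of size 1, {r^1, r^6} of size 2, {r^2, r^5} of size 2, {r^3, r^4} of size 2, {s, sr, ..., sr^6} of size 7.
Character table:
  irrep \ class              {e} (size 1)  {r^1, r^6} (size 2)  {r^2, r^5} (size 2)  {r^3, r^4} (size 2)  {s, sr, ..., sr^6} (size 7)
  chi_1 (triv)               1             1                    1                    1                    1                          
  chi_2 (sign: r->1, s->-1)  1             1                    1                    1                    -1                         
  chi_3 (2d, j=1)            2             2*cos(2*pi/7)        -2*cos(3*pi/7)       -2*cos(pi/7)         0                          
  chi_4 (2d, j=2)            2             -2*cos(3*pi/7)       -2*cos(pi/7)         2*cos(2*pi/7)        0                          
  chi_5 (2d, j=3)            2             -2*cos(pi/7)         2*cos(2*pi/7)        -2*cos(3*pi/7)       0                          

Spot check: chi_3 (2d, j=1) on {e} = 2.

Working: D_7 has order 2*7 = 14 with 5 conjugacy classes, hence 5 irreducibles. Sum of squared dims 1 + 1 + 4 + 4 + 4 = 14 = |G|. Linear characters come from the abelianisation; the 2-dimensional irreps have character r^k -> 2*cos(2*pi*j*k/7), reflections -> 0.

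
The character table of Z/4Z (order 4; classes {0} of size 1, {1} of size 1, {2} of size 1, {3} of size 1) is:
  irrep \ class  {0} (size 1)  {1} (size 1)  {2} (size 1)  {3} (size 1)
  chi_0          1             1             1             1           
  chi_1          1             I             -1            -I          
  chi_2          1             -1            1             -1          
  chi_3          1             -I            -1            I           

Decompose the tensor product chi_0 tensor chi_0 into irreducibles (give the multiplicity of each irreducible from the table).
chi_0 tensor chi_0 = chi_0 (all other irreducibles have multiplicity 0).

Details: The character of a tensor product is the pointwise product (chi_0 * chi_0)(C) = chi_0(C) * chi_0(C):
  {0}: (1)*(1), {1}: (1)*(1), {2}: (1)*(1), {3}: (1)*(1)
so (chi_0 * chi_0) takes values
  {0} -> 1, {1} -> 1, {2} -> 1, {3} -> 1.
Now take the inner product of this character with each irreducible chi from the table, <chi_0*chi_0, chi> = (1/4) sum_C |C| (chi_0*chi_0)(C) conj(chi(C)):
  <chi_0*chi_0, chi_0> = (1/4)[1*(1)*conj(1) + 1*(1)*conj(1) + 1*(1)*conj(1) + 1*(1)*conj(1)]
      = (1/4)[(1) + (1) + (1) + (1)] = 4/4 = 1
  <chi_0*chi_0, chi_1> = (1/4)[1*(1)*conj(1) + 1*(1)*conj(I) + 1*(1)*conj(-1) + 1*(1)*conj(-I)]
      = (1/4)[(1) + (-I) + (-1) + (I)] = 0/4 = 0
  <chi_0*chi_0, chi_2> = (1/4)[1*(1)*conj(1) + 1*(1)*conj(-1) + 1*(1)*conj(1) + 1*(1)*conj(-1)]
      = (1/4)[(1) + (-1) + (1) + (-1)] = 0/4 = 0
  <chi_0*chi_0, chi_3> = (1/4)[1*(1)*conj(1) + 1*(1)*conj(-I) + 1*(1)*conj(-1) + 1*(1)*conj(I)]
      = (1/4)[(1) + (I) + (-1) + (-I)] = 0/4 = 0
(Exp terms are combined using exp(i*s)*conj(exp(i*t)) = exp(i*(s-t)), and sums of them are collapsed using the identity that for every m > 1 the m distinct m-th roots of unity sum to 0, e.g. 1 + exp(2*I*pi/3) + exp(-2*I*pi/3) = 0.)
Hence the multiplicities are chi_0: 1. Dimension check: dim(chi_0)*dim(chi_0) = 1*1 = 1 and sum (mult * dim) = 1*1 = 1.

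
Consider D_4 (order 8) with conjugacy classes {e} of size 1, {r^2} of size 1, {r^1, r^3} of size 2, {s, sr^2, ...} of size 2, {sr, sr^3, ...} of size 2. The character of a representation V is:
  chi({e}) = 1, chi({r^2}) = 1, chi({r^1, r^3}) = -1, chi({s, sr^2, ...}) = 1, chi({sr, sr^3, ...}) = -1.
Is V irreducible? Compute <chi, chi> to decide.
Irreducible: <chi, chi> = 1.

Reasoning: <chi, chi> = (1/|G|) sum_C |C| * |chi(C)|^2 = (1/8)[1*|1|^2 + 1*|1|^2 + 2*|-1|^2 + 2*|1|^2 + 2*|-1|^2]
  = (1/8)[(1) + (1) + (2) + (2) + (2)] = 8/8 = 1.
A character is irreducible iff <chi, chi> = 1, so this representation is irreducible.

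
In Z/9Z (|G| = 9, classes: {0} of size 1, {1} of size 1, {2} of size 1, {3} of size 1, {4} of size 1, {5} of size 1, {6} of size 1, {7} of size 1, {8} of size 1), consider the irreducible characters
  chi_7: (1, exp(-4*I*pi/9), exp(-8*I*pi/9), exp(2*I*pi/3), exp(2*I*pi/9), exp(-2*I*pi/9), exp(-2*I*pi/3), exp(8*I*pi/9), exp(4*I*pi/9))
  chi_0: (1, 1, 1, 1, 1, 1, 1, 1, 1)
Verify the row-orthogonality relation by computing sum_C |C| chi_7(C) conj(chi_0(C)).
Sum = 0; so <chi_7, chi_0> = 0 (distinct irreducibles are orthogonal).

Working: Compute term by term over conjugacy classes (|C| * chi_7(C) * conj(chi_0(C))):
  1*(1)*conj(1) + 1*(exp(-4*I*pi/9))*conj(1) + 1*(exp(-8*I*pi/9))*conj(1) + 1*(exp(2*I*pi/3))*conj(1) + 1*(exp(2*I*pi/9))*conj(1) + 1*(exp(-2*I*pi/9))*conj(1) + 1*(exp(-2*I*pi/3))*conj(1) + 1*(exp(8*I*pi/9))*conj(1) + 1*(exp(4*I*pi/9))*conj(1)
  = (1) + (exp(-4*I*pi/9)) + (exp(-8*I*pi/9)) + (exp(2*I*pi/3)) + (exp(2*I*pi/9)) + (exp(-2*I*pi/9)) + (exp(-2*I*pi/3)) + (exp(8*I*pi/9)) + (exp(4*I*pi/9))
  = 0.
(Exp terms are combined using exp(i*s)*conj(exp(i*t)) = exp(i*(s-t)), and sums of them are collapsed using the identity that for every m > 1 the m distinct m-th roots of unity sum to 0, e.g. 1 + exp(2*I*pi/3) + exp(-2*I*pi/3) = 0.)
Dividing by |G| = 9 gives 0/9 = 0, matching the row-orthogonality relation <chi_7, chi_0> = [chi_7 = chi_0].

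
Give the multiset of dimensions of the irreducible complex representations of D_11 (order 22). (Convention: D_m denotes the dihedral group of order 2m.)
Dimensions: 1, 1, 2, 2, 2, 2, 2

Argument: There are 7 irreducibles (= number of conjugacy classes). Their dimensions d_i satisfy sum d_i^2 = |G| = 22: 1 + 1 + 4 + 4 + 4 + 4 + 4 = 22.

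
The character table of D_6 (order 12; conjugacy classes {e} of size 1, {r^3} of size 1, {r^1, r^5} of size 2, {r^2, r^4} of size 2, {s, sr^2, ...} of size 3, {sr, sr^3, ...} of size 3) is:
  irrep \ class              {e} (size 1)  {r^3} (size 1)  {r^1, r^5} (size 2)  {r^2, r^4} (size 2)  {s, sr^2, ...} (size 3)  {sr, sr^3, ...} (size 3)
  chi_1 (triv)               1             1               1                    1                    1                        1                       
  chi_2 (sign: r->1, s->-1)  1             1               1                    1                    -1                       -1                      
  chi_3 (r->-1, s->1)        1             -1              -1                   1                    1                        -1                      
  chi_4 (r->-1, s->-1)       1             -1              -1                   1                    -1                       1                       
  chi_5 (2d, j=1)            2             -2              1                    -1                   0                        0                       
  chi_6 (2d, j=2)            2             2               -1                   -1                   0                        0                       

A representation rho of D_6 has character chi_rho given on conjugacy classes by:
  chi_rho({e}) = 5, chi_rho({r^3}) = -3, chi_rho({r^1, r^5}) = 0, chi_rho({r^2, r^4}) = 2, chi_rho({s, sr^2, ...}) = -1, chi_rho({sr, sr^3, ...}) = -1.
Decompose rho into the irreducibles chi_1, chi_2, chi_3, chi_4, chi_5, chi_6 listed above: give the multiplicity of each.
Multiplicities: chi_1: 0, chi_2: 1, chi_3: 1, chi_4: 1, chi_5: 1, chi_6: 0.

Proof sketch: Use <chi_rho, chi> = (1/|G|) sum_C |C| * chi_rho(C) * conj(chi(C)) with |G| = 12 for each irreducible chi in the table:
  <chi_rho, chi_1> = (1/12)[1*(5)*conj(1) + 1*(-3)*conj(1) + 2*(0)*conj(1) + 2*(2)*conj(1) + 3*(-1)*conj(1) + 3*(-1)*conj(1)]
      = (1/12)[(5) + (-3) + (0) + (4) + (-3) + (-3)] = 0/12 = 0
  <chi_rho, chi_2> = (1/12)[1*(5)*conj(1) + 1*(-3)*conj(1) + 2*(0)*conj(1) + 2*(2)*conj(1) + 3*(-1)*conj(-1) + 3*(-1)*conj(-1)]
      = (1/12)[(5) + (-3) + (0) + (4) + (3) + (3)] = 12/12 = 1
  <chi_rho, chi_3> = (1/12)[1*(5)*conj(1) + 1*(-3)*conj(-1) + 2*(0)*conj(-1) + 2*(2)*conj(1) + 3*(-1)*conj(1) + 3*(-1)*conj(-1)]
      = (1/12)[(5) + (3) + (0) + (4) + (-3) + (3)] = 12/12 = 1
  <chi_rho, chi_4> = (1/12)[1*(5)*conj(1) + 1*(-3)*conj(-1) + 2*(0)*conj(-1) + 2*(2)*conj(1) + 3*(-1)*conj(-1) + 3*(-1)*conj(1)]
      = (1/12)[(5) + (3) + (0) + (4) + (3) + (-3)] = 12/12 = 1
  <chi_rho, chi_5> = (1/12)[1*(5)*conj(2) + 1*(-3)*conj(-2) + 2*(0)*conj(1) + 2*(2)*conj(-1) + 3*(-1)*conj(0) + 3*(-1)*conj(0)]
      = (1/12)[(10) + (6) + (0) + (-4) + (0) + (0)] = 12/12 = 1
  <chi_rho, chi_6> = (1/12)[1*(5)*conj(2) + 1*(-3)*conj(2) + 2*(0)*conj(-1) + 2*(2)*conj(-1) + 3*(-1)*conj(0) + 3*(-1)*conj(0)]
      = (1/12)[(10) + (-6) + (0) + (-4) + (0) + (0)] = 0/12 = 0
Dimension check: dim(rho) = sum (mult * dim) = 0*1 + 1*1 + 1*1 + 1*1 + 1*2 + 0*2 = 5 = chi_rho(e) = 5.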